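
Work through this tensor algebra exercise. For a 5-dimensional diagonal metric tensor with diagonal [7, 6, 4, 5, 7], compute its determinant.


For a diagonal metric, the determinant is the product of diagonal entries.
Diagonal entries: 7, 6, 4, 5, 7
det(g) = 7 * 6 * 4 * 5 * 7 = 5880

5880


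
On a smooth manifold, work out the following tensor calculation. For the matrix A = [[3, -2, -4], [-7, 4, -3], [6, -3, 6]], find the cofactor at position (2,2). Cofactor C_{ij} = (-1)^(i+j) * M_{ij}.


To find cofactor C_{22}, delete row 2 and column 2.
The resulting 2x2 submatrix is: [[3, -4], [6, 6]]
Minor M_{22} = 3*6 - -4*6
  = 18 - -24 = 42
Sign = (-1)^(2+2) = (-1)^4 = 1
Cofactor C_{22} = 1 * 42 = 42

42


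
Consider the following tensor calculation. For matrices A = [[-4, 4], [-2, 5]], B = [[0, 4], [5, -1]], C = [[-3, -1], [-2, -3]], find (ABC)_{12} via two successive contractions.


(ABC)_{12} = sum_m (AB)_{1m} C_{m2}. First compute row 1 of AB.
(AB)_{11} = -4*0 + 4*5 = 20
(AB)_{12} = -4*4 + 4*-1 = -20
Now contract with column 2 of C:
(AB)_{11} * C_{12} = 20 * -1 = -20
(AB)_{12} * C_{22} = -20 * -3 = 60
(ABC)_{12} = -20 + 60 = 40

40


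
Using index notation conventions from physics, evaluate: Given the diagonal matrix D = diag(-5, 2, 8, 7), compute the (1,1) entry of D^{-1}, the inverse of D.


For a diagonal matrix, the inverse has entries (D^{-1})_{ii} = 1/d_{ii}.
The diagonal entries are: d_{11} = -5, d_{22} = 2, d_{33} = 8, d_{44} = 7
We need (D^{-1})_{11} = 1/d_{11} = 1/-5 = -1/5

-1/5


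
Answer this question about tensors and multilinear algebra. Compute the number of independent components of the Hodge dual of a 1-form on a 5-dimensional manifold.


The Hodge dual of a p-form on an n-dimensional manifold is an (n-p)-form.
n = 5, p = 1, so dual degree = 5 - 1 = 4
The number of components is C(n, n-p) = C(5, 4) = 5

5


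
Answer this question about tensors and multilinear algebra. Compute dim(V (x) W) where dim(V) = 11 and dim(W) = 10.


The dimension of a tensor product is the product of dimensions.
dim(V) = 11, dim(W) = 10
dim(V (x) W) = 11 * 10 = 110

110


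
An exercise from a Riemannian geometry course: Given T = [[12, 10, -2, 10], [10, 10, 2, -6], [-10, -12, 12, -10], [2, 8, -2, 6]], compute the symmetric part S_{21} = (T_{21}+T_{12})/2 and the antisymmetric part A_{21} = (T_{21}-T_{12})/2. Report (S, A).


T_{21} = 10
T_{12} = 10
S_{21} = (10 + 10)/2 = 20/2 = 10
A_{21} = (10 - 10)/2 = 0/2 = 0
Check: S + A = 10 + 0 = 10 = T_{21}.

(10, 0)


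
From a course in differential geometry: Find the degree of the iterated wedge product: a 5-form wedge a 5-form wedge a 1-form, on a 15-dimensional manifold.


The degree of a wedge product is the sum of the degrees of the individual forms.
Degrees: 5, 5, 1
Total degree = 5 + 5 + 1 = 11

11


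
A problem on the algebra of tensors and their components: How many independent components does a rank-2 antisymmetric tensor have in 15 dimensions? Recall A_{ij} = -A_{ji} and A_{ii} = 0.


An antisymmetric rank-2 tensor satisfies A_{ij} = -A_{ji}, so diagonal entries are zero.
The independent components are the upper-triangular entries: C(n, 2) = n(n-1)/2.
n = 15
C(15, 2) = 15 * 14 / 2 = 210 / 2 = 105

105


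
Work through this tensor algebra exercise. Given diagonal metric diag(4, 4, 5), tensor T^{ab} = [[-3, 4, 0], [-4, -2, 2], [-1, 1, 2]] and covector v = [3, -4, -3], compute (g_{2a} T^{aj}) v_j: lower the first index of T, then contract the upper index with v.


Step 1: lower the first index. For a diagonal metric, g_{ia} T^{aj} = g_{ii} T^{ij} (no sum on i).
g_{22} = 4
S_2{}^1 = 4 * T^{21} = 4 * -4 = -16
S_2{}^2 = 4 * T^{22} = 4 * -2 = -8
S_2{}^3 = 4 * T^{23} = 4 * 2 = 8
Step 2: contract S_2{}^j with v_j.
S_2{}^1 * v_1 = -16 * 3 = -48
S_2{}^2 * v_2 = -8 * -4 = 32
S_2{}^3 * v_3 = 8 * -3 = -24
Result = -48 + 32 + -24 = -40

-40


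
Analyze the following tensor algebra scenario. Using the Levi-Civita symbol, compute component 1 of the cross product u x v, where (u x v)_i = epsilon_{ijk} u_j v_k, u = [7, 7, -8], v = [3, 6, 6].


(u x v)_1 = sum_{j,k} epsilon_{1jk} u_j v_k. Only permutations of (1,2,3) contribute; the two non-zero terms are:
eps_{123} u_2 v_3 = 1 * 7 * 6 = 42
eps_{132} u_3 v_2 = -1 * -8 * 6 = 48
(u x v)_1 = 90

90


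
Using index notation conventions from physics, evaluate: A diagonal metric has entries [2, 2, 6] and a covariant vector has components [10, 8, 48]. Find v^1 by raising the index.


To raise an index with a diagonal metric: v^i = v_i / g_{ii}.
For index 1: v_1 = 10, g_{11} = 2
v^1 = 10 / 2 = 5

5


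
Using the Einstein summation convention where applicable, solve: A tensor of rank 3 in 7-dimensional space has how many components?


The number of components of a rank-r tensor in d dimensions is d^r.
Here d = 7 and r = 3.
7^3 = 343

343


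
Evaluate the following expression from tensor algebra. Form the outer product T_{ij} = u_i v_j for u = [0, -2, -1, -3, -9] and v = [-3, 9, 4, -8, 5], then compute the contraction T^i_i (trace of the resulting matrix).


The outer product gives T_{ij} = u_i v_j.
The trace (contraction) is Tr(T) = sum_i T_{ii} = sum_i u_i v_i.
Diagonal entries:
T_{11} = u_1 * v_1 = 0 * -3 = 0
T_{22} = u_2 * v_2 = -2 * 9 = -18
T_{33} = u_3 * v_3 = -1 * 4 = -4
T_{44} = u_4 * v_4 = -3 * -8 = 24
T_{55} = u_5 * v_5 = -9 * 5 = -45
Tr(T) = 0 + -18 + -4 + 24 + -45 = -43

-43


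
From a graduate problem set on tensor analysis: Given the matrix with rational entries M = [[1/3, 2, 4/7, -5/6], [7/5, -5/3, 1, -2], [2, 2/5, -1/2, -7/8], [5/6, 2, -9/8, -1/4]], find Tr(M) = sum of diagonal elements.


The trace is the sum of diagonal entries.
Diagonal: M[1,1] = 1/3, M[2,2] = -5/3, M[3,3] = -1/2, M[4,4] = -1/4
Tr(M) = 1/3 + -5/3 + -1/2 + -1/4
Computing step by step:
After adding M[1,1]: 1/3
After adding M[2,2]: -4/3
After adding M[3,3]: -11/6
After adding M[4,4]: -25/12
Tr(M) = -25/12

-25/12


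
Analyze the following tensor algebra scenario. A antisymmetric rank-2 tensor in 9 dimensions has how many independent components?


A antisymmetric rank-2 tensor in d dimensions has d(d-1)/2 independent components.
d = 9
d(d-1)/2 = 9 * 8 / 2 = 72 / 2 = 36

36


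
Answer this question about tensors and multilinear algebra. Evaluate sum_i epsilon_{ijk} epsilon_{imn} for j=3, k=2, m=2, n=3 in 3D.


Using the identity: epsilon_{ijk} epsilon_{imn} = delta_{jm} delta_{kn} - delta_{jn} delta_{km}.
delta_{32} = 0
delta_{23} = 0
delta_{33} = 1
delta_{22} = 1
Result = 0 * 0 - 1 * 1 = 0 - 1 = -1

-1


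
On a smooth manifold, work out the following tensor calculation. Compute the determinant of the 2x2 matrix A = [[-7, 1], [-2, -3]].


For a 2x2 matrix [[a, b], [c, d]], det = a*d - b*c.
a = -7, b = 1, c = -2, d = -3
a*d = -7 * -3 = 21
b*c = 1 * -2 = -2
det = 21 - -2 = 23

23


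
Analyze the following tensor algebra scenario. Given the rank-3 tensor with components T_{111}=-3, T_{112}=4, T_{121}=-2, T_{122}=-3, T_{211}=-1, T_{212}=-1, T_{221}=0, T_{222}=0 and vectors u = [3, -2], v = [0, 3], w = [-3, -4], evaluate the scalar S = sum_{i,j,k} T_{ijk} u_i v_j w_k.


S = sum over i,j,k of T_{ijk} u_i v_j w_k. Expanding all 8 terms:
T_{111}*u_1*v_1*w_1 = -3*3*0*-3 = 0  (running total: 0)
T_{112}*u_1*v_1*w_2 = 4*3*0*-4 = 0  (running total: 0)
T_{121}*u_1*v_2*w_1 = -2*3*3*-3 = 54  (running total: 54)
T_{122}*u_1*v_2*w_2 = -3*3*3*-4 = 108  (running total: 162)
T_{211}*u_2*v_1*w_1 = -1*-2*0*-3 = 0  (running total: 162)
T_{212}*u_2*v_1*w_2 = -1*-2*0*-4 = 0  (running total: 162)
T_{221}*u_2*v_2*w_1 = 0*-2*3*-3 = 0  (running total: 162)
T_{222}*u_2*v_2*w_2 = 0*-2*3*-4 = 0  (running total: 162)
S = 162

162


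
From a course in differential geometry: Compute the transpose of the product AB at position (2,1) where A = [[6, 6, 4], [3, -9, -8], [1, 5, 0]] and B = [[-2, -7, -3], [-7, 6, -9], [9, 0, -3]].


(AB)^T_{ij} = (AB)_{ji} = sum_k A_{jk} B_{ki}.
For i=2, j=1 we need (AB)_{12}:
A_{11} * B_{12} = 6 * -7 = -42
A_{12} * B_{22} = 6 * 6 = 36
A_{13} * B_{32} = 4 * 0 = 0
Sum = -42 + 36 + 0 = -6

-6


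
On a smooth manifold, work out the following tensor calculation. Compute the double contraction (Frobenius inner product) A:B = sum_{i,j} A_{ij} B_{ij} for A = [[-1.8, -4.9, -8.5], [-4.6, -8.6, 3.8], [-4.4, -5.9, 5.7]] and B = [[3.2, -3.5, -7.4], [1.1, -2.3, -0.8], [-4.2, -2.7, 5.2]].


A:B = sum over all i,j of A_{ij} * B_{ij}.
Row 1: -1.8*3.2=-5.76, -4.9*-3.5=17.15, -8.5*-7.4=62.9 => row sum = 74.29
Row 2: -4.6*1.1=-5.06, -8.6*-2.3=19.78, 3.8*-0.8=-3.04 => row sum = 11.68
Row 3: -4.4*-4.2=18.48, -5.9*-2.7=15.93, 5.7*5.2=29.64 => row sum = 64.05
Total = 74.29 + 11.68 + 64.05 = 150.02

150.02


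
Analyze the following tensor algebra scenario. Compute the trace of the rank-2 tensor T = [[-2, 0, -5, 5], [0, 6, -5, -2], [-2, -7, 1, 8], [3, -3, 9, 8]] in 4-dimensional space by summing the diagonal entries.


The contraction (trace) of a rank-2 tensor is the sum of its diagonal elements.
Diagonal entries: A[1,1] = -2, A[2,2] = 6, A[3,3] = 1, A[4,4] = 8
Tr(A) = -2 + 6 + 1 + 8 = 13

13


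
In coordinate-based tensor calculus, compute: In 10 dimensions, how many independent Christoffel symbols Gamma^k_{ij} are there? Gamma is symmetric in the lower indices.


Christoffel symbols Gamma^k_{ij} are symmetric in i,j, so there are d * d(d+1)/2 independent symbols.
d = 10
d(d+1)/2 = 10 * 11 / 2 = 55
Total = 10 * 55 = 550

550


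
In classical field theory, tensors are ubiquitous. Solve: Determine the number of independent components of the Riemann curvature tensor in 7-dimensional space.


The Riemann tensor in d dimensions has d^2(d^2 - 1)/12 independent components.
d = 7, so d^2 = 49
d^2 - 1 = 48
d^2(d^2 - 1) = 49 * 48 = 2352
Divide by 12: 2352 / 12 = 196

196


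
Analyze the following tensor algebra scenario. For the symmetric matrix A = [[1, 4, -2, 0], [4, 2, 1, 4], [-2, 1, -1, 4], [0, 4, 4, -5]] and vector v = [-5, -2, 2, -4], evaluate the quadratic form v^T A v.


First compute Av:
(Av)_1 = 1*-5 + 4*-2 + -2*2 + 0*-4 = -17
(Av)_2 = 4*-5 + 2*-2 + 1*2 + 4*-4 = -38
(Av)_3 = -2*-5 + 1*-2 + -1*2 + 4*-4 = -10
(Av)_4 = 0*-5 + 4*-2 + 4*2 + -5*-4 = 20
Av = [-17, -38, -10, 20]
Then v^T (Av) = -5*-17 + -2*-38 + 2*-10 + -4*20
= 85 + 76 + -20 + -80 = 61

61


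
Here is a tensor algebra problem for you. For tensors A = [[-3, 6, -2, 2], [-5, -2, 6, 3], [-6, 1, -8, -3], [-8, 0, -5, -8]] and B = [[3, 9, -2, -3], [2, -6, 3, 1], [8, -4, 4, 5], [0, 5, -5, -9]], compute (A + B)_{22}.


Tensor addition is component-wise: (A + B)_{ij} = A_{ij} + B_{ij}.
A_{22} = -2
B_{22} = -6
(A + B)_{22} = -2 + -6 = -8

-8


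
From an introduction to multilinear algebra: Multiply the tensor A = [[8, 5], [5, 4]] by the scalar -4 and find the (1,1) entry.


Scalar multiplication: (cA)_{ij} = c * A_{ij}.
c = -4
A_{11} = 8
(cA)_{11} = -4 * 8 = -32

-32


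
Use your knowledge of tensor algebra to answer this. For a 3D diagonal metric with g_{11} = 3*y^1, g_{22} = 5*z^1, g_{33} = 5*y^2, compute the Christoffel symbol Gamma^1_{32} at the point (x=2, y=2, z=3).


For a diagonal metric, Gamma^k_{ij} = (1/2) g^{kk} (dg_{ik}/dx_j + dg_{jk}/dx_i - dg_{ij}/dx_k).
The metric is diagonal, so g_{ab} = 0 for a != b.
At the given point: g_{11} = 6, g_{22} = 15, g_{33} = 20
g^{11} = 1/6
dg_{31}/dx_2 = 0 (off-diagonal)
dg_{21}/dx_3 = 0 (off-diagonal)
dg_{32}/dx_1 = 0 (off-diagonal)
Numerator = 0 + 0 - 0 = 0
Gamma^1_{32} = 0 / (2 * 6) = 0

0


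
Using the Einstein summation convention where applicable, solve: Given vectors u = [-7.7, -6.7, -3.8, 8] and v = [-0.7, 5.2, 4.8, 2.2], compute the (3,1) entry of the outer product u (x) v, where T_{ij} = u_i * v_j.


The outer product entry T_{ij} = u_i * v_j.
We need i=3, j=1.
u_3 = -3.8, v_1 = -0.7
T_{3,1} = -3.8 * -0.7 = 2.66

2.66


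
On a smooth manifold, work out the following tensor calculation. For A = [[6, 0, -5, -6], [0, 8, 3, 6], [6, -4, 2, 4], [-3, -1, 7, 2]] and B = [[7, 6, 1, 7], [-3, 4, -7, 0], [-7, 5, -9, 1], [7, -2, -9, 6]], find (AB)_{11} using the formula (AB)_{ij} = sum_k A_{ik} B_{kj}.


(AB)_{ij} = sum_k A_{ik} B_{kj}.
For i=1, j=1:
A_{11} * B_{11} = 6 * 7 = 42
A_{12} * B_{21} = 0 * -3 = 0
A_{13} * B_{31} = -5 * -7 = 35
A_{14} * B_{41} = -6 * 7 = -42
Sum = 42 + 0 + 35 + -42 = 35

35


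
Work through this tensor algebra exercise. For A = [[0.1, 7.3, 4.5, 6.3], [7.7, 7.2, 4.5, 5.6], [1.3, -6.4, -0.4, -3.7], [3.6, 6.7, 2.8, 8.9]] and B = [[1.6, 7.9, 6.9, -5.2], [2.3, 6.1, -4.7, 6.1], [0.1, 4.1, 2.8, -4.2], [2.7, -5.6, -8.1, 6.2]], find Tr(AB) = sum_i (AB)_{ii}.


Tr(AB) = sum_i (AB)_{ii} where (AB)_{ii} = sum_k A_{ik} B_{ki}.
(AB)_{11} = 0.1*1.6 + 7.3*2.3 + 4.5*0.1 + 6.3*2.7 = 34.41
(AB)_{22} = 7.7*7.9 + 7.2*6.1 + 4.5*4.1 + 5.6*-5.6 = 91.84
(AB)_{33} = 1.3*6.9 + -6.4*-4.7 + -0.4*2.8 + -3.7*-8.1 = 67.9
(AB)_{44} = 3.6*-5.2 + 6.7*6.1 + 2.8*-4.2 + 8.9*6.2 = 65.57
Tr(AB) = 34.41 + 91.84 + 67.9 + 65.57 = 259.72

259.72


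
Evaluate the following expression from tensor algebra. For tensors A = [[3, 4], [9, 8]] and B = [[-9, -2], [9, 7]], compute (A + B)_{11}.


Tensor addition is component-wise: (A + B)_{ij} = A_{ij} + B_{ij}.
A_{11} = 3
B_{11} = -9
(A + B)_{11} = 3 + -9 = -6

-6


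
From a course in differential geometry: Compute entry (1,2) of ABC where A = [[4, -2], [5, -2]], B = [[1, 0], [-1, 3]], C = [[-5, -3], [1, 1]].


(ABC)_{12} = sum_m (AB)_{1m} C_{m2}. First compute row 1 of AB.
(AB)_{11} = 4*1 + -2*-1 = 6
(AB)_{12} = 4*0 + -2*3 = -6
Now contract with column 2 of C:
(AB)_{11} * C_{12} = 6 * -3 = -18
(AB)_{12} * C_{22} = -6 * 1 = -6
(ABC)_{12} = -18 + -6 = -24

-24


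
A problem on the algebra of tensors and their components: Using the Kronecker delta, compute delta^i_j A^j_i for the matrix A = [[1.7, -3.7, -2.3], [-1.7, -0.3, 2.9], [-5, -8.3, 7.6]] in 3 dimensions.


The contraction (trace) of a rank-2 tensor is the sum of its diagonal elements.
Diagonal entries: A[1,1] = 1.7, A[2,2] = -0.3, A[3,3] = 7.6
Tr(A) = 1.7 + -0.3 + 7.6 = 9

9


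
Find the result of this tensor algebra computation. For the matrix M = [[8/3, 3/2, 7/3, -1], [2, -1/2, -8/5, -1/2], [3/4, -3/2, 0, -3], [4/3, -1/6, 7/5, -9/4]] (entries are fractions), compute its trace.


The trace is the sum of diagonal entries.
Diagonal: M[1,1] = 8/3, M[2,2] = -1/2, M[3,3] = 0, M[4,4] = -9/4
Tr(M) = 8/3 + -1/2 + 0 + -9/4
Computing step by step:
After adding M[1,1]: 8/3
After adding M[2,2]: 13/6
After adding M[3,3]: 13/6
After adding M[4,4]: -1/12
Tr(M) = -1/12

-1/12


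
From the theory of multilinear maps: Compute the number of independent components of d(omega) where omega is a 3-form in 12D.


The exterior derivative of a p-form is a (p+1)-form.
Its number of independent components is C(n, p+1).
n = 12, p+1 = 4
C(12, 4) = 495

495


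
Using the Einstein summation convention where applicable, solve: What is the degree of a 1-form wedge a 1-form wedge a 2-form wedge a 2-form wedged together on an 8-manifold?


The degree of a wedge product is the sum of the degrees of the individual forms.
Degrees: 1, 1, 2, 2
Total degree = 1 + 1 + 2 + 2 = 6

6


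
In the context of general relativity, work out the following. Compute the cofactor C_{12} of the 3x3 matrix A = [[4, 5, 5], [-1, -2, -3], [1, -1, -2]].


To find cofactor C_{12}, delete row 1 and column 2.
The resulting 2x2 submatrix is: [[-1, -3], [1, -2]]
Minor M_{12} = -1*-2 - -3*1
  = 2 - -3 = 5
Sign = (-1)^(1+2) = (-1)^3 = -1
Cofactor C_{12} = -1 * 5 = -5

-5


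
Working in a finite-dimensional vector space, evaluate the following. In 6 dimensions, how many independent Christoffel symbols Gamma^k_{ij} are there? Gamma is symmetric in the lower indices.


Christoffel symbols Gamma^k_{ij} are symmetric in i,j, so there are d * d(d+1)/2 independent symbols.
d = 6
d(d+1)/2 = 6 * 7 / 2 = 21
Total = 6 * 21 = 126

126


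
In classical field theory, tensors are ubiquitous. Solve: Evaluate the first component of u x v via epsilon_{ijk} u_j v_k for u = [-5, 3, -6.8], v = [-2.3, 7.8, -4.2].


(u x v)_1 = sum_{j,k} epsilon_{1jk} u_j v_k. Only permutations of (1,2,3) contribute; the two non-zero terms are:
eps_{123} u_2 v_3 = 1 * 3 * -4.2 = -12.6
eps_{132} u_3 v_2 = -1 * -6.8 * 7.8 = 53.04
(u x v)_1 = 40.44

40.44


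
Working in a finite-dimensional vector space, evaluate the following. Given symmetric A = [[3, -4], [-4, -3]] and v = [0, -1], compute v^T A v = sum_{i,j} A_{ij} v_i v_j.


First compute Av:
(Av)_1 = 3*0 + -4*-1 = 4
(Av)_2 = -4*0 + -3*-1 = 3
Av = [4, 3]
Then v^T (Av) = 0*4 + -1*3
= 0 + -3 = -3

-3


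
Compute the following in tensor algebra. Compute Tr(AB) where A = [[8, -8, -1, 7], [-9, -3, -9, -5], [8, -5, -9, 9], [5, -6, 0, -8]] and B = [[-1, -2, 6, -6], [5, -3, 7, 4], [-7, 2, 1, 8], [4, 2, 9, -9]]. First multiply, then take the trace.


Tr(AB) = sum_i (AB)_{ii} where (AB)_{ii} = sum_k A_{ik} B_{ki}.
(AB)_{11} = 8*-1 + -8*5 + -1*-7 + 7*4 = -13
(AB)_{22} = -9*-2 + -3*-3 + -9*2 + -5*2 = -1
(AB)_{33} = 8*6 + -5*7 + -9*1 + 9*9 = 85
(AB)_{44} = 5*-6 + -6*4 + 0*8 + -8*-9 = 18
Tr(AB) = -13 + -1 + 85 + 18 = 89

89


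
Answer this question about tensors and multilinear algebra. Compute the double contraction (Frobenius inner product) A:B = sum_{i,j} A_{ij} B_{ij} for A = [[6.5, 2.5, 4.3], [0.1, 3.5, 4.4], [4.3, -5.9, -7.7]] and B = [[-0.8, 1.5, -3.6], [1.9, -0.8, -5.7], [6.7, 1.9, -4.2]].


A:B = sum over all i,j of A_{ij} * B_{ij}.
Row 1: 6.5*-0.8=-5.2, 2.5*1.5=3.75, 4.3*-3.6=-15.48 => row sum = -16.93
Row 2: 0.1*1.9=0.19, 3.5*-0.8=-2.8, 4.4*-5.7=-25.08 => row sum = -27.69
Row 3: 4.3*6.7=28.81, -5.9*1.9=-11.21, -7.7*-4.2=32.34 => row sum = 49.94
Total = -16.93 + -27.69 + 49.94 = 5.32

5.32


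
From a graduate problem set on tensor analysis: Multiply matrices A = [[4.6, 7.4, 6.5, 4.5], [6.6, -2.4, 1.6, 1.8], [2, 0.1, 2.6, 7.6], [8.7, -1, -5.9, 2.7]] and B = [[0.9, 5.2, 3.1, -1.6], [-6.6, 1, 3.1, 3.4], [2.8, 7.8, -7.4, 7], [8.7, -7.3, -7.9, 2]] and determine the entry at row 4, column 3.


(AB)_{ij} = sum_k A_{ik} B_{kj}.
For i=4, j=3:
A_{41} * B_{13} = 8.7 * 3.1 = 26.97
A_{42} * B_{23} = -1 * 3.1 = -3.1
A_{43} * B_{33} = -5.9 * -7.4 = 43.66
A_{44} * B_{43} = 2.7 * -7.9 = -21.33
Sum = 26.97 + -3.1 + 43.66 + -21.33 = 46.2

46.2


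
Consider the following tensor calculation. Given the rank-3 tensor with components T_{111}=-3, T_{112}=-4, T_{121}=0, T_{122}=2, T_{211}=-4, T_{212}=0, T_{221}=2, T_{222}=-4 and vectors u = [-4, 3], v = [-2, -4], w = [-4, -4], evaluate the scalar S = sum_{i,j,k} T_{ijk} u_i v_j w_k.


S = sum over i,j,k of T_{ijk} u_i v_j w_k. Expanding all 8 terms:
T_{111}*u_1*v_1*w_1 = -3*-4*-2*-4 = 96  (running total: 96)
T_{112}*u_1*v_1*w_2 = -4*-4*-2*-4 = 128  (running total: 224)
T_{121}*u_1*v_2*w_1 = 0*-4*-4*-4 = 0  (running total: 224)
T_{122}*u_1*v_2*w_2 = 2*-4*-4*-4 = -128  (running total: 96)
T_{211}*u_2*v_1*w_1 = -4*3*-2*-4 = -96  (running total: 0)
T_{212}*u_2*v_1*w_2 = 0*3*-2*-4 = 0  (running total: 0)
T_{221}*u_2*v_2*w_1 = 2*3*-4*-4 = 96  (running total: 96)
T_{222}*u_2*v_2*w_2 = -4*3*-4*-4 = -192  (running total: -96)
S = -96

-96


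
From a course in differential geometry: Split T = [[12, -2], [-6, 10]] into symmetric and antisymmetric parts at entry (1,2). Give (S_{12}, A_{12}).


T_{12} = -2
T_{21} = -6
S_{12} = (-2 + -6)/2 = -8/2 = -4
A_{12} = (-2 - -6)/2 = 4/2 = 2
Check: S + A = -4 + 2 = -2 = T_{12}.

(-4, 2)


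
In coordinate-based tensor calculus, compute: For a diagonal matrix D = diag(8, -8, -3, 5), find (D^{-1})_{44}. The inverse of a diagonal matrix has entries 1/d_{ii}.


For a diagonal matrix, the inverse has entries (D^{-1})_{ii} = 1/d_{ii}.
The diagonal entries are: d_{11} = 8, d_{22} = -8, d_{33} = -3, d_{44} = 5
We need (D^{-1})_{44} = 1/d_{44} = 1/5 = 1/5

1/5


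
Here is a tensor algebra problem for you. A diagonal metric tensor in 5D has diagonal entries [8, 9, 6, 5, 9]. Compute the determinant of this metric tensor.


For a diagonal metric, the determinant is the product of diagonal entries.
Diagonal entries: 8, 9, 6, 5, 9
det(g) = 8 * 9 * 6 * 5 * 9 = 19440

19440


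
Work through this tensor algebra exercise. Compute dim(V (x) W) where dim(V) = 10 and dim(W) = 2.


The dimension of a tensor product is the product of dimensions.
dim(V) = 10, dim(W) = 2
dim(V (x) W) = 10 * 2 = 20

20


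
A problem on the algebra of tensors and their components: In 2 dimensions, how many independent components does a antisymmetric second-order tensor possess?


A antisymmetric rank-2 tensor in d dimensions has d(d-1)/2 independent components.
d = 2
d(d-1)/2 = 2 * 1 / 2 = 2 / 2 = 1

1


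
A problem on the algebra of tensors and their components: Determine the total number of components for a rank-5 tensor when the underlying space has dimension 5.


The number of components of a rank-r tensor in d dimensions is d^r.
Here d = 5 and r = 5.
5^5 = 3125

3125


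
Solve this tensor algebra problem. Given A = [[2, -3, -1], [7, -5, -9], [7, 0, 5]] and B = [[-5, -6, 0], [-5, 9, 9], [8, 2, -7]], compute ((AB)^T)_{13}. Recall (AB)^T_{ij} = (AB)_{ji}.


(AB)^T_{ij} = (AB)_{ji} = sum_k A_{jk} B_{ki}.
For i=1, j=3 we need (AB)_{31}:
A_{31} * B_{11} = 7 * -5 = -35
A_{32} * B_{21} = 0 * -5 = 0
A_{33} * B_{31} = 5 * 8 = 40
Sum = -35 + 0 + 40 = 5

5


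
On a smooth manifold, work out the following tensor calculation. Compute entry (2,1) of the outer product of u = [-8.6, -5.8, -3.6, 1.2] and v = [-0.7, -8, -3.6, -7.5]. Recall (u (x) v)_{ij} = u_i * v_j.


The outer product entry T_{ij} = u_i * v_j.
We need i=2, j=1.
u_2 = -5.8, v_1 = -0.7
T_{2,1} = -5.8 * -0.7 = 4.06

4.06


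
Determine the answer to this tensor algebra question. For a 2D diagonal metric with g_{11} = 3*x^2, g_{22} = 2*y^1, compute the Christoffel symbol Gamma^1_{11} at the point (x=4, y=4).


For a diagonal metric, Gamma^k_{ij} = (1/2) g^{kk} (dg_{ik}/dx_j + dg_{jk}/dx_i - dg_{ij}/dx_k).
The metric is diagonal, so g_{ab} = 0 for a != b.
At the given point: g_{11} = 48, g_{22} = 8
g^{11} = 1/48
dg_{11}/dx_1 = dg_{11}/dx_1 = 24
dg_{11}/dx_1 = dg_{11}/dx_1 = 24
dg_{11}/dx_1 = dg_{11}/dx_1 = 24
Numerator = 24 + 24 - 24 = 24
Gamma^1_{11} = 24 / (2 * 48) = 1/4

1/4


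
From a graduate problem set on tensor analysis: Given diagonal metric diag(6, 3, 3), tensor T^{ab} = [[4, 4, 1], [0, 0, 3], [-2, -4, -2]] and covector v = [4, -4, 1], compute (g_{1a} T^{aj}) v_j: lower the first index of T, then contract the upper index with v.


Step 1: lower the first index. For a diagonal metric, g_{ia} T^{aj} = g_{ii} T^{ij} (no sum on i).
g_{11} = 6
S_1{}^1 = 6 * T^{11} = 6 * 4 = 24
S_1{}^2 = 6 * T^{12} = 6 * 4 = 24
S_1{}^3 = 6 * T^{13} = 6 * 1 = 6
Step 2: contract S_1{}^j with v_j.
S_1{}^1 * v_1 = 24 * 4 = 96
S_1{}^2 * v_2 = 24 * -4 = -96
S_1{}^3 * v_3 = 6 * 1 = 6
Result = 96 + -96 + 6 = 6

6


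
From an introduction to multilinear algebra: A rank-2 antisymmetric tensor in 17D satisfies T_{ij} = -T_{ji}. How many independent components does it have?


An antisymmetric rank-2 tensor satisfies A_{ij} = -A_{ji}, so diagonal entries are zero.
The independent components are the upper-triangular entries: C(n, 2) = n(n-1)/2.
n = 17
C(17, 2) = 17 * 16 / 2 = 272 / 2 = 136

136


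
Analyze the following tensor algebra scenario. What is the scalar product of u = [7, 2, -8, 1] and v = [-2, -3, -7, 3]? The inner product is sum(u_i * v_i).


The inner product u . v = sum of u_i * v_i.
Term-by-term: 7 * -2, 2 * -3, -8 * -7, 1 * 3
Products: -14, -6, 56, 3
Sum = -14 + -6 + 56 + 3 = 39

39


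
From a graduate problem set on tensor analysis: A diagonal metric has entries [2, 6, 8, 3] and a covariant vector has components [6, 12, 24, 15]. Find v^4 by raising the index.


To raise an index with a diagonal metric: v^i = v_i / g_{ii}.
For index 4: v_4 = 15, g_{44} = 3
v^4 = 15 / 3 = 5

5


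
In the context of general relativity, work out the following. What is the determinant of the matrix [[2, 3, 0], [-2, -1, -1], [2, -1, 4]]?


Expanding along the first row, det(A) = a11*M_11 - a12*M_12 + a13*M_13, where M_1j is the (1,j) minor.
Minor M_11 = -1*4 - -1*-1 = -5
Minor M_12 = -2*4 - -1*2 = -6
Minor M_13 = -2*-1 - -1*2 = 4
det = 2*(-5) - 3*(-6) + 0*(4)
    = -10 - -18 + 0
    = 8

8


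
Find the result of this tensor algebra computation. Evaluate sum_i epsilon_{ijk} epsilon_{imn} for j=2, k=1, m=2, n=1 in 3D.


Using the identity: epsilon_{ijk} epsilon_{imn} = delta_{jm} delta_{kn} - delta_{jn} delta_{km}.
delta_{22} = 1
delta_{11} = 1
delta_{21} = 0
delta_{12} = 0
Result = 1 * 1 - 0 * 0 = 1 - 0 = 1

1


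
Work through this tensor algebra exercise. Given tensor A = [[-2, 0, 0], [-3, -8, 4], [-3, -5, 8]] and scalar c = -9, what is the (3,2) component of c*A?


Scalar multiplication: (cA)_{ij} = c * A_{ij}.
c = -9
A_{32} = -5
(cA)_{32} = -9 * -5 = 45

45


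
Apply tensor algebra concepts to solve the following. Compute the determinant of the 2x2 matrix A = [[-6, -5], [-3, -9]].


For a 2x2 matrix [[a, b], [c, d]], det = a*d - b*c.
a = -6, b = -5, c = -3, d = -9
a*d = -6 * -9 = 54
b*c = -5 * -3 = 15
det = 54 - 15 = 39

39


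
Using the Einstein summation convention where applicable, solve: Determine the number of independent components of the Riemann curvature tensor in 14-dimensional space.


The Riemann tensor in d dimensions has d^2(d^2 - 1)/12 independent components.
d = 14, so d^2 = 196
d^2 - 1 = 195
d^2(d^2 - 1) = 196 * 195 = 38220
Divide by 12: 38220 / 12 = 3185

3185


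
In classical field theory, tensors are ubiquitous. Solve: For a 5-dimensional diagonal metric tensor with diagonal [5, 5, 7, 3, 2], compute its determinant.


For a diagonal metric, the determinant is the product of diagonal entries.
Diagonal entries: 5, 5, 7, 3, 2
det(g) = 5 * 5 * 7 * 3 * 2 = 1050

1050


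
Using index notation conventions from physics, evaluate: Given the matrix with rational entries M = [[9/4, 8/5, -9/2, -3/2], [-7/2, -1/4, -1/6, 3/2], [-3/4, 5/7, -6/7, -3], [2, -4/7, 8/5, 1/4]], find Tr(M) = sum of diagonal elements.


The trace is the sum of diagonal entries.
Diagonal: M[1,1] = 9/4, M[2,2] = -1/4, M[3,3] = -6/7, M[4,4] = 1/4
Tr(M) = 9/4 + -1/4 + -6/7 + 1/4
Computing step by step:
After adding M[1,1]: 9/4
After adding M[2,2]: 2
After adding M[3,3]: 8/7
After adding M[4,4]: 39/28
Tr(M) = 39/28

39/28


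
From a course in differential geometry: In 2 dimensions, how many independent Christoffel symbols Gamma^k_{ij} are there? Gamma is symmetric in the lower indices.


Christoffel symbols Gamma^k_{ij} are symmetric in i,j, so there are d * d(d+1)/2 independent symbols.
d = 2
d(d+1)/2 = 2 * 3 / 2 = 3
Total = 2 * 3 = 6

6


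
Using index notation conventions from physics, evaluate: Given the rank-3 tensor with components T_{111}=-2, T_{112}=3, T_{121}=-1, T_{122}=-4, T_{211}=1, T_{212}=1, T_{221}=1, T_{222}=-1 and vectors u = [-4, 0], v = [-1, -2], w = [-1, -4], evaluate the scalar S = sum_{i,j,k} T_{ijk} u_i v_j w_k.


S = sum over i,j,k of T_{ijk} u_i v_j w_k. Expanding all 8 terms:
T_{111}*u_1*v_1*w_1 = -2*-4*-1*-1 = 8  (running total: 8)
T_{112}*u_1*v_1*w_2 = 3*-4*-1*-4 = -48  (running total: -40)
T_{121}*u_1*v_2*w_1 = -1*-4*-2*-1 = 8  (running total: -32)
T_{122}*u_1*v_2*w_2 = -4*-4*-2*-4 = 128  (running total: 96)
T_{211}*u_2*v_1*w_1 = 1*0*-1*-1 = 0  (running total: 96)
T_{212}*u_2*v_1*w_2 = 1*0*-1*-4 = 0  (running total: 96)
T_{221}*u_2*v_2*w_1 = 1*0*-2*-1 = 0  (running total: 96)
T_{222}*u_2*v_2*w_2 = -1*0*-2*-4 = 0  (running total: 96)
S = 96

96


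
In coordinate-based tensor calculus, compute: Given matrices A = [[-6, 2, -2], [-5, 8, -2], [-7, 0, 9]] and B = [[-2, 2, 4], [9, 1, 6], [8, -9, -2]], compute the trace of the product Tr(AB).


Tr(AB) = sum_i (AB)_{ii} where (AB)_{ii} = sum_k A_{ik} B_{ki}.
(AB)_{11} = -6*-2 + 2*9 + -2*8 = 14
(AB)_{22} = -5*2 + 8*1 + -2*-9 = 16
(AB)_{33} = -7*4 + 0*6 + 9*-2 = -46
Tr(AB) = 14 + 16 + -46 = -16

-16


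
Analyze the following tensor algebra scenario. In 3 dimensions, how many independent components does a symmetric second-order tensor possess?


A symmetric rank-2 tensor in d dimensions has d(d+1)/2 independent components.
d = 3
d(d+1)/2 = 3 * 4 / 2 = 12 / 2 = 6

6


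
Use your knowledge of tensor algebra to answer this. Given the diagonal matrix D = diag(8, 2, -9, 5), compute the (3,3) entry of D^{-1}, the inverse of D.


For a diagonal matrix, the inverse has entries (D^{-1})_{ii} = 1/d_{ii}.
The diagonal entries are: d_{11} = 8, d_{22} = 2, d_{33} = -9, d_{44} = 5
We need (D^{-1})_{33} = 1/d_{33} = 1/-9 = -1/9

-1/9


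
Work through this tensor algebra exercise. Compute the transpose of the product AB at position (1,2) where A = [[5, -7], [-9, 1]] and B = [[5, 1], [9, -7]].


(AB)^T_{ij} = (AB)_{ji} = sum_k A_{jk} B_{ki}.
For i=1, j=2 we need (AB)_{21}:
A_{21} * B_{11} = -9 * 5 = -45
A_{22} * B_{21} = 1 * 9 = 9
Sum = -45 + 9 = -36

-36


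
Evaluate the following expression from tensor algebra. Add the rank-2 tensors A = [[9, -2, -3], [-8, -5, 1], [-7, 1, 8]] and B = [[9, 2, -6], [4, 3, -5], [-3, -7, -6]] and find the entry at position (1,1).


Tensor addition is component-wise: (A + B)_{ij} = A_{ij} + B_{ij}.
A_{11} = 9
B_{11} = 9
(A + B)_{11} = 9 + 9 = 18

18


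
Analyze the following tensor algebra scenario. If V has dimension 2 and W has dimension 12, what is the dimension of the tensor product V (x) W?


The dimension of a tensor product is the product of dimensions.
dim(V) = 2, dim(W) = 12
dim(V (x) W) = 2 * 12 = 24

24


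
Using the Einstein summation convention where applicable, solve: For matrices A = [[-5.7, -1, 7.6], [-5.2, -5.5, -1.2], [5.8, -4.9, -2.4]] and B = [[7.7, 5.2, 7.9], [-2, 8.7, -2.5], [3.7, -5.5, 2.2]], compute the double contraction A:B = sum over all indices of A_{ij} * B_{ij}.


A:B = sum over all i,j of A_{ij} * B_{ij}.
Row 1: -5.7*7.7=-43.89, -1*5.2=-5.2, 7.6*7.9=60.04 => row sum = 10.95
Row 2: -5.2*-2=10.4, -5.5*8.7=-47.85, -1.2*-2.5=3 => row sum = -34.45
Row 3: 5.8*3.7=21.46, -4.9*-5.5=26.95, -2.4*2.2=-5.28 => row sum = 43.13
Total = 10.95 + -34.45 + 43.13 = 19.63

19.63


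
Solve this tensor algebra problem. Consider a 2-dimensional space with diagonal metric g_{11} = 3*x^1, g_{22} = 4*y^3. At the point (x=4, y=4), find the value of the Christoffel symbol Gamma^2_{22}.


For a diagonal metric, Gamma^k_{ij} = (1/2) g^{kk} (dg_{ik}/dx_j + dg_{jk}/dx_i - dg_{ij}/dx_k).
The metric is diagonal, so g_{ab} = 0 for a != b.
At the given point: g_{11} = 12, g_{22} = 256
g^{22} = 1/256
dg_{22}/dx_2 = dg_{22}/dx_2 = 192
dg_{22}/dx_2 = dg_{22}/dx_2 = 192
dg_{22}/dx_2 = dg_{22}/dx_2 = 192
Numerator = 192 + 192 - 192 = 192
Gamma^2_{22} = 192 / (2 * 256) = 3/8

3/8


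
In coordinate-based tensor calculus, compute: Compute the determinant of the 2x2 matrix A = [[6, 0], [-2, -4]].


For a 2x2 matrix [[a, b], [c, d]], det = a*d - b*c.
a = 6, b = 0, c = -2, d = -4
a*d = 6 * -4 = -24
b*c = 0 * -2 = 0
det = -24 - 0 = -24

-24


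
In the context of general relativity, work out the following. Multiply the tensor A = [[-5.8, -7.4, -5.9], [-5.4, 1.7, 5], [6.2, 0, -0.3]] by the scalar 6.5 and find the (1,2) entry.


Scalar multiplication: (cA)_{ij} = c * A_{ij}.
c = 6.5
A_{12} = -7.4
(cA)_{12} = 6.5 * -7.4 = -48.1

-48.1


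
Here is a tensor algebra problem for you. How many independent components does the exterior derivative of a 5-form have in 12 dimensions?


The exterior derivative of a p-form is a (p+1)-form.
Its number of independent components is C(n, p+1).
n = 12, p+1 = 6
C(12, 6) = 924

924


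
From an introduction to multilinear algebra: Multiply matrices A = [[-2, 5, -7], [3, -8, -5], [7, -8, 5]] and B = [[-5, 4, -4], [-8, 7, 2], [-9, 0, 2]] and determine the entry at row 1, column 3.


(AB)_{ij} = sum_k A_{ik} B_{kj}.
For i=1, j=3:
A_{11} * B_{13} = -2 * -4 = 8
A_{12} * B_{23} = 5 * 2 = 10
A_{13} * B_{33} = -7 * 2 = -14
Sum = 8 + 10 + -14 = 4

4


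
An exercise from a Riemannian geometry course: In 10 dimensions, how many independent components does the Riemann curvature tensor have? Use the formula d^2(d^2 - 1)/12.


The Riemann tensor in d dimensions has d^2(d^2 - 1)/12 independent components.
d = 10, so d^2 = 100
d^2 - 1 = 99
d^2(d^2 - 1) = 100 * 99 = 9900
Divide by 12: 9900 / 12 = 825

825


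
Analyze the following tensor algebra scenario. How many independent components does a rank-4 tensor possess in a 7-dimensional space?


The number of components of a rank-r tensor in d dimensions is d^r.
Here d = 7 and r = 4.
7^4 = 2401

2401


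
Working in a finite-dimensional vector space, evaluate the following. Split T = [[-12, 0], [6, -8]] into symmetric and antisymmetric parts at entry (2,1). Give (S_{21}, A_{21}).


T_{21} = 6
T_{12} = 0
S_{21} = (6 + 0)/2 = 6/2 = 3
A_{21} = (6 - 0)/2 = 6/2 = 3
Check: S + A = 3 + 3 = 6 = T_{21}.

(3, 3)


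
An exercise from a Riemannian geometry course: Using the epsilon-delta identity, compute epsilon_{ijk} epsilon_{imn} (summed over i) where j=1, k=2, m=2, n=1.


Using the identity: epsilon_{ijk} epsilon_{imn} = delta_{jm} delta_{kn} - delta_{jn} delta_{km}.
delta_{12} = 0
delta_{21} = 0
delta_{11} = 1
delta_{22} = 1
Result = 0 * 0 - 1 * 1 = 0 - 1 = -1

-1


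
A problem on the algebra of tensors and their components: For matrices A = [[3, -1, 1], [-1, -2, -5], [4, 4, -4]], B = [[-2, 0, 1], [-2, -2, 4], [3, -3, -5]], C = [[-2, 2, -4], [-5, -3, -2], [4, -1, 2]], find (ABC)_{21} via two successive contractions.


(ABC)_{21} = sum_m (AB)_{2m} C_{m1}. First compute row 2 of AB.
(AB)_{21} = -1*-2 + -2*-2 + -5*3 = -9
(AB)_{22} = -1*0 + -2*-2 + -5*-3 = 19
(AB)_{23} = -1*1 + -2*4 + -5*-5 = 16
Now contract with column 1 of C:
(AB)_{21} * C_{11} = -9 * -2 = 18
(AB)_{22} * C_{21} = 19 * -5 = -95
(AB)_{23} * C_{31} = 16 * 4 = 64
(ABC)_{21} = 18 + -95 + 64 = -13

-13


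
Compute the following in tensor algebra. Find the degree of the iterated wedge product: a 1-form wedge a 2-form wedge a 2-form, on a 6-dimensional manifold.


The degree of a wedge product is the sum of the degrees of the individual forms.
Degrees: 1, 2, 2
Total degree = 1 + 2 + 2 = 5

5


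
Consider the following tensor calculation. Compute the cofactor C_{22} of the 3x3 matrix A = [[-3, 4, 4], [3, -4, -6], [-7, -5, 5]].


To find cofactor C_{22}, delete row 2 and column 2.
The resulting 2x2 submatrix is: [[-3, 4], [-7, 5]]
Minor M_{22} = -3*5 - 4*-7
  = -15 - -28 = 13
Sign = (-1)^(2+2) = (-1)^4 = 1
Cofactor C_{22} = 1 * 13 = 13

13


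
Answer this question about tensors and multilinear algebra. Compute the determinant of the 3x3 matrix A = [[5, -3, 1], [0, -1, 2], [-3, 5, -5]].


Expanding along the first row, det(A) = a11*M_11 - a12*M_12 + a13*M_13, where M_1j is the (1,j) minor.
Minor M_11 = -1*-5 - 2*5 = -5
Minor M_12 = 0*-5 - 2*-3 = 6
Minor M_13 = 0*5 - -1*-3 = -3
det = 5*(-5) - -3*(6) + 1*(-3)
    = -25 - -18 + -3
    = -10

-10


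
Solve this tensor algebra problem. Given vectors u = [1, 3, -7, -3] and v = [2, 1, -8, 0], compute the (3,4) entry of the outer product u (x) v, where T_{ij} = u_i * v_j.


The outer product entry T_{ij} = u_i * v_j.
We need i=3, j=4.
u_3 = -7, v_4 = 0
T_{3,4} = -7 * 0 = 0

0


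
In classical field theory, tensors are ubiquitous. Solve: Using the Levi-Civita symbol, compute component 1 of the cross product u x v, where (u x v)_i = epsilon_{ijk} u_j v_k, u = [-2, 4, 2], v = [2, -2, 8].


(u x v)_1 = sum_{j,k} epsilon_{1jk} u_j v_k. Only permutations of (1,2,3) contribute; the two non-zero terms are:
eps_{123} u_2 v_3 = 1 * 4 * 8 = 32
eps_{132} u_3 v_2 = -1 * 2 * -2 = 4
(u x v)_1 = 36

36


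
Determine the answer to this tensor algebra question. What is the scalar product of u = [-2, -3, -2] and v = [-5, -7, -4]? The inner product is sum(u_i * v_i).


The inner product u . v = sum of u_i * v_i.
Term-by-term: -2 * -5, -3 * -7, -2 * -4
Products: 10, 21, 8
Sum = 10 + 21 + 8 = 39

39


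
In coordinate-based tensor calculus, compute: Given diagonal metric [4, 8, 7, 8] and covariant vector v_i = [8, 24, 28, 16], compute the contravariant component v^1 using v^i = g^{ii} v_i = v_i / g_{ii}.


To raise an index with a diagonal metric: v^i = v_i / g_{ii}.
For index 1: v_1 = 8, g_{11} = 4
v^1 = 8 / 4 = 2

2


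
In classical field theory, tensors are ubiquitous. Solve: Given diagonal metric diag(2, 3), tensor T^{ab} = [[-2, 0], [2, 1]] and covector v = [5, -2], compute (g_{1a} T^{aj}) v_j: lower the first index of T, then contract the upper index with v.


Step 1: lower the first index. For a diagonal metric, g_{ia} T^{aj} = g_{ii} T^{ij} (no sum on i).
g_{11} = 2
S_1{}^1 = 2 * T^{11} = 2 * -2 = -4
S_1{}^2 = 2 * T^{12} = 2 * 0 = 0
Step 2: contract S_1{}^j with v_j.
S_1{}^1 * v_1 = -4 * 5 = -20
S_1{}^2 * v_2 = 0 * -2 = 0
Result = -20 + 0 = -20

-20


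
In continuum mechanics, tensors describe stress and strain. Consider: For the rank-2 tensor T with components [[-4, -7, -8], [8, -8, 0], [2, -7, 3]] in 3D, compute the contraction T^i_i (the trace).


The contraction (trace) of a rank-2 tensor is the sum of its diagonal elements.
Diagonal entries: A[1,1] = -4, A[2,2] = -8, A[3,3] = 3
Tr(A) = -4 + -8 + 3 = -9

-9


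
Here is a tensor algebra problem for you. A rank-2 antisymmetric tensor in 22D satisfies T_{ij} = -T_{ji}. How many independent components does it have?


An antisymmetric rank-2 tensor satisfies A_{ij} = -A_{ji}, so diagonal entries are zero.
The independent components are the upper-triangular entries: C(n, 2) = n(n-1)/2.
n = 22
C(22, 2) = 22 * 21 / 2 = 462 / 2 = 231

231


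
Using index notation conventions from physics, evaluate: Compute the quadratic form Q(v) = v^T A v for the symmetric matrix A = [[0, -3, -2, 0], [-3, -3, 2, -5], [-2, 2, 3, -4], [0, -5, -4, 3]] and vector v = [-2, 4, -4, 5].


First compute Av:
(Av)_1 = 0*-2 + -3*4 + -2*-4 + 0*5 = -4
(Av)_2 = -3*-2 + -3*4 + 2*-4 + -5*5 = -39
(Av)_3 = -2*-2 + 2*4 + 3*-4 + -4*5 = -20
(Av)_4 = 0*-2 + -5*4 + -4*-4 + 3*5 = 11
Av = [-4, -39, -20, 11]
Then v^T (Av) = -2*-4 + 4*-39 + -4*-20 + 5*11
= 8 + -156 + 80 + 55 = -13

-13


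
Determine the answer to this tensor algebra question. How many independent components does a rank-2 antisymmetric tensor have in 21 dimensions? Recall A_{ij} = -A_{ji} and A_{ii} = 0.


An antisymmetric rank-2 tensor satisfies A_{ij} = -A_{ji}, so diagonal entries are zero.
The independent components are the upper-triangular entries: C(n, 2) = n(n-1)/2.
n = 21
C(21, 2) = 21 * 20 / 2 = 420 / 2 = 210

210


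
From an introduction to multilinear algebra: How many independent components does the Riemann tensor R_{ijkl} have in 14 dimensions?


The Riemann tensor in d dimensions has d^2(d^2 - 1)/12 independent components.
d = 14, so d^2 = 196
d^2 - 1 = 195
d^2(d^2 - 1) = 196 * 195 = 38220
Divide by 12: 38220 / 12 = 3185

3185


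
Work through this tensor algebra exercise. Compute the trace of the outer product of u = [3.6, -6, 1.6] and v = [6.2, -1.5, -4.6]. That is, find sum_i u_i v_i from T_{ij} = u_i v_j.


The outer product gives T_{ij} = u_i v_j.
The trace (contraction) is Tr(T) = sum_i T_{ii} = sum_i u_i v_i.
Diagonal entries:
T_{11} = u_1 * v_1 = 3.6 * 6.2 = 22.32
T_{22} = u_2 * v_2 = -6 * -1.5 = 9
T_{33} = u_3 * v_3 = 1.6 * -4.6 = -7.36
Tr(T) = 22.32 + 9 + -7.36 = 23.96

23.96


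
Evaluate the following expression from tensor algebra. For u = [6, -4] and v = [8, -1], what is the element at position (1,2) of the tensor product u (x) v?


The outer product entry T_{ij} = u_i * v_j.
We need i=1, j=2.
u_1 = 6, v_2 = -1
T_{1,2} = 6 * -1 = -6

-6


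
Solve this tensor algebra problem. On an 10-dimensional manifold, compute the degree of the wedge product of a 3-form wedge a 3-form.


The degree of a wedge product is the sum of the degrees of the individual forms.
Degrees: 3, 3
Total degree = 3 + 3 = 6

6


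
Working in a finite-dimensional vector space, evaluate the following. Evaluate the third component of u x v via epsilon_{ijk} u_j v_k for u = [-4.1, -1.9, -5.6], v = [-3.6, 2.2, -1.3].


(u x v)_3 = sum_{j,k} epsilon_{3jk} u_j v_k. Only permutations of (1,2,3) contribute; the two non-zero terms are:
eps_{312} u_1 v_2 = 1 * -4.1 * 2.2 = -9.02
eps_{321} u_2 v_1 = -1 * -1.9 * -3.6 = -6.84
(u x v)_3 = -15.86

-15.86
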